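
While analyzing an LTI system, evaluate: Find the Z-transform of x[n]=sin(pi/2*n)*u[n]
Z{sin(w0*n)*u[n]} = z*sin(w0)/(z^2-2z*cos(w0)+1)
With w0 = pi/2: X(z) = z*sin(pi/2)/(z^2-2z*cos(pi/2)+1)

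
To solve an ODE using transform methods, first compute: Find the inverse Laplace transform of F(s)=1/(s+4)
L^(-1){1/(s-a)} = c·e^(at)
Here a = -4, c = 1

Answer: e^(-4t)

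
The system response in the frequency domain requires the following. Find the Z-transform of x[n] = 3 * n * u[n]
Z{n * u[n]} = z/(z-1)^2
By linearity: Z{3 * n * u[n]} = 3z/(z-1)^2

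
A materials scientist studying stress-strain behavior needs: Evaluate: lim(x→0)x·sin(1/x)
Squeeze theorem: -|x| ≤ x·sin(1/x) ≤ |x|
Since x → 0 as x → 0, by squeeze theorem the limit is 0

Answer: 0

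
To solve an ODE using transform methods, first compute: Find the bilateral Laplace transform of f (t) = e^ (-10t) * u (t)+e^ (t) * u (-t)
For e^(-10t)*u(t): L = 1/(s + 10), Re(s) > -10
For e^(t)*u(-t): L = -1/(s-1), Re(s) < 1
Combined: F(s) = 1/(s + 10) - 1/(s-1), -10 < Re(s) < 1

Answer: 1/(s + 10) - 1/(s-1), ROC: -10 < Re(s) < 1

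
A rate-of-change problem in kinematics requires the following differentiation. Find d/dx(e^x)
Chain rule: d/dx[e^u]=e^u · u' where u=x
u'=1

Answer: 1·e^x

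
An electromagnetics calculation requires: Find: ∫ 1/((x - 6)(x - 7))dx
Partial fractions: 1/((x-6)(x-7))=A/(x-6) + B/(x-7)
A=-1, B=1
∫ [-1· 1/(x-6) + 1· 1/(x-7)] dx
=(1)[ln|x-7| - ln|x-6|] + C

Answer: ln|(x-7)/(x-6)| + C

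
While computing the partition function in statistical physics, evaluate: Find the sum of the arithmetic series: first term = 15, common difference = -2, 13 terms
Last term: a_n=15 + (13 - 1)·-2=-9
Sum=n(a_1 + a_n)/2=13(15 + (-9))/2=39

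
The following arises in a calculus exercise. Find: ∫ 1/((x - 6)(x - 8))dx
Partial fractions: 1/((x-6)(x-8))=A/(x-6)+B/(x-8)
A=-1/2, B=1/2
∫ [-1/2· 1/(x-6)+1/2· 1/(x-8)] dx
=(1/2)[ln|x-8| - ln|x-6|]+C

Answer: (1/2)·ln|(x-8)/(x-6)|+C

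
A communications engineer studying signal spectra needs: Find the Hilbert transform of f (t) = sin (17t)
The Hilbert transform shifts each frequency component by -pi/2.
H{sin(wt)}=-cos(wt)
With w=17: H{sin(17t)}=-cos(17t)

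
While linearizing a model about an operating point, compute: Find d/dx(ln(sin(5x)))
Chain rule: d/dx[ln(u)] = u'/u where u = sin(5x)
u' = 5cos(5x)

Answer: (5cos(5x))/(sin(5x))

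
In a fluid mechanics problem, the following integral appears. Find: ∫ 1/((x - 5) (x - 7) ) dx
Partial fractions: 1/((x-5)(x-7)) = A/(x-5) + B/(x-7)
A = -1/2, B = 1/2
∫ [-1/2· 1/(x-5) + 1/2· 1/(x-7)] dx
= (1/2)[ln|x-7| - ln|x-5|] + C

Answer: (1/2)·ln|(x-7)/(x-5)| + C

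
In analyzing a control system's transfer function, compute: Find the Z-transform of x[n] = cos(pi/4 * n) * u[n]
Z{cos(w0*n)*u[n]}=z(z - cos(w0))/(z^2-2z*cos(w0)+1)
With w0=pi/4: X(z)=z(z - cos(pi/4))/(z^2-2z*cos(pi/4)+1)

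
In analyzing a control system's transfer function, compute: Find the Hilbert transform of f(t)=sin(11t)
The Hilbert transform shifts each frequency component by -pi/2.
H{sin(wt)} = -cos(wt)
With w = 11: H{sin(11t)} = -cos(11t)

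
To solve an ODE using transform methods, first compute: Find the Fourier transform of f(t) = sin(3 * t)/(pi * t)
sin(W * t)/(pi * t) = (W/pi) * sinc(W * t/pi) is the impulse response of the ideal low-pass filter with cutoff W (here W = 3).
Its Fourier transform is a rectangular function:
F(omega) = 1 for |omega| < 3, 0 otherwise

Answer: rect(omega/6) [i.e., 1 for |omega| < 3, 0 otherwise]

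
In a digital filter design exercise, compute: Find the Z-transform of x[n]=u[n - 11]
Using the time-shift property: Z{u[n-11]} = z^(-11) * z/(z-1)
= z^(-10)/(z-1)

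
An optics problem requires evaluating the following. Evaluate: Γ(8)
Γ(n) = (n-1)! for positive integers
Γ(8) = 7! = 5040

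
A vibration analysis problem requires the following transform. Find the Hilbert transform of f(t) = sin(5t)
The Hilbert transform shifts each frequency component by -pi/2.
H{sin(wt)}=-cos(wt)
With w=5: H{sin(5t)}=-cos(5t)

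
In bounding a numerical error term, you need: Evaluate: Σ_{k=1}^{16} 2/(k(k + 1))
Partial fractions: 2/(k(k + 1)) = 2/k - 2/(k + 1)
Telescoping sum: 2(1 - 1/17) = 2·16/17

Answer: 32/17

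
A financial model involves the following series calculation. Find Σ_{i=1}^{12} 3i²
=3·n(n + 1)(2n + 1)/6=3·12·13·25/6=1950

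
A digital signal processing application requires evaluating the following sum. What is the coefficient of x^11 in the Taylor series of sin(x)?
sin(x) = Σ (-1)^k x^(2k+1)/(2k+1)!
For x^11: (-1)^5/11! = -1/39916800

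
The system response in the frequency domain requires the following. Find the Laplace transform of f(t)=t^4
L{t^n} = n!/s^(n + 1)
L{t^4} = 4!/s^5 = 24/s^5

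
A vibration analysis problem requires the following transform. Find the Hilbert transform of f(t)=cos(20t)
The Hilbert transform shifts each frequency component by -pi/2.
H{cos(wt)} = sin(wt)
With w = 20: H{cos(20t)} = sin(20t)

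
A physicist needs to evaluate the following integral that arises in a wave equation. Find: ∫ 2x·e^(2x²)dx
Let u=2x², du=4x dx
∫ (1/2)e^u du=e^u/2+C

Answer: e^(2x²)/2+C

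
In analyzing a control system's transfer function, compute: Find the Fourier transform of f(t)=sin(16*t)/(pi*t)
sin(W * t)/(pi * t)=(W/pi) * sinc(W * t/pi) is the impulse response of the ideal low-pass filter with cutoff W (here W=16).
Its Fourier transform is a rectangular function:
F(omega)=1 for |omega| < 16, 0 otherwise

Answer: rect(omega/32) [i.e., 1 for |omega| < 16, 0 otherwise]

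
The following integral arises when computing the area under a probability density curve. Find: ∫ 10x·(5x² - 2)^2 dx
Let u = 5x² - 2, du = 10x dx
∫ u^2 du = u^3/3 + C

Answer: (5x² - 2)^3/3 + C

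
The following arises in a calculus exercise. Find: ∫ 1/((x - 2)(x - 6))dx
Partial fractions: 1/((x-2)(x-6))=A/(x-2) + B/(x-6)
A=-1/4, B=1/4
∫ [-1/4· 1/(x-2) + 1/4· 1/(x-6)] dx
=(1/4)[ln|x-6| - ln|x-2|] + C

Answer: (1/4)·ln|(x-6)/(x-2)| + C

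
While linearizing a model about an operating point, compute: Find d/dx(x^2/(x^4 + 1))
Quotient rule: (f/g)'=(f'g - fg')/g²
f=x^2, f'=2x
g=x^4 + 1, g'=4x^3

Answer: (2x·(x^4 + 1) - 4x^5)/(x^4 + 1)²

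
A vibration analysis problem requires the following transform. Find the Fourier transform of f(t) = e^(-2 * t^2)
The Fourier transform of a Gaussian e^(-a*t^2) is sqrt(pi/a)*e^(-omega^2/(4a)).
With a = 2: F(omega) = sqrt(pi/2)*e^(-omega^2/8)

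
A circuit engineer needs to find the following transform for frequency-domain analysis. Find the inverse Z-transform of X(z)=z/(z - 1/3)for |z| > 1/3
Standard pair: z/(z-a) <-> a^n * u[n] for causal signals
With a=1/3: x[n]=(1/3)^n * u[n]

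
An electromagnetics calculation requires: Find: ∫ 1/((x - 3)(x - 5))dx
Partial fractions: 1/((x-3)(x-5))=A/(x-3) + B/(x-5)
A=-1/2, B=1/2
∫ [-1/2· 1/(x-3) + 1/2· 1/(x-5)] dx
=(1/2)[ln|x-5| - ln|x-3|] + C

Answer: (1/2)·ln|(x-5)/(x-3)| + C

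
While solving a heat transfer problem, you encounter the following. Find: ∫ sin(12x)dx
Using substitution u = 12x: ∫ sin(u) du/12 = -cos(u)/12 + C

Answer: (-1/12)cos(12x) + C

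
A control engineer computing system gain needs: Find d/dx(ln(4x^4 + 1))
Chain rule: d/dx[ln(u)] = u'/u where u = 4x^4+1
u' = 16x^3

Answer: (16x^3)/(4x^4+1)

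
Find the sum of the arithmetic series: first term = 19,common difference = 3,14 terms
Last term: a_n = 19+(14-1)·3 = 58
Sum = n(a_1+a_n)/2 = 14(19+58)/2 = 539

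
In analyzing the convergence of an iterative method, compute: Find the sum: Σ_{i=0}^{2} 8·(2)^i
Geometric series: S = a(1 - r^n)/(1 - r)
a = 8, r = 2, n = 3
S = 8(1-8)/-1 = 56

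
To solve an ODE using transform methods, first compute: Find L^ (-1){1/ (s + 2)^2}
L^(-1){1/(s-a)^n} = t^(n-1)·e^(at)/(n-1)!
Here a = -2, n = 2: t^1·e^(-2t)/1

Answer: t·e^(-2t)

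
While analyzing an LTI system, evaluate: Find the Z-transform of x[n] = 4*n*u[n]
Z{n*u[n]} = z/(z-1)^2
By linearity: Z{4*n*u[n]} = 4z/(z-1)^2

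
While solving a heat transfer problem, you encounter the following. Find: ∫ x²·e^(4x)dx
Integration by parts twice:
First: u=x², dv=e^(4x) dx => x²e^(4x)/4 - (2/4)∫ xe^(4x) dx
Second (∫ xe^(4x) dx): xe^(4x)/4 - e^(4x)/16
Combining: e^(4x)(x²/4-2x/16+2/64)+C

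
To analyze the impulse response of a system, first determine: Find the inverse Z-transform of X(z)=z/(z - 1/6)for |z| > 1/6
Standard pair: z/(z-a) <-> a^n*u[n] for causal signals
With a=1/6: x[n]=(1/6)^n*u[n]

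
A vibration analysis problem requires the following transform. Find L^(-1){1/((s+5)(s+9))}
Partial fractions: 1/((s + 5)(s + 9))=A/(s + 5) + B/(s + 9)
Cover-up: A=1/(s + 9)|_{s=-5}=1/4; B=1/(s + 5)|_{s=-9}=-1/4
L^(-1)=(1/4)e^(-5t) - (1/4)e^(-9t)

Answer: (1/4)(e^(-5t) - e^(-9t))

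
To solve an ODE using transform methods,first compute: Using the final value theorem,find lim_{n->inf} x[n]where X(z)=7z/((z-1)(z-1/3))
Final value theorem: lim x[n] = lim_{z->1} (z-1)*X(z)
(z-1)*X(z) = 7z/(z-1/3)
As z->1: 7/(1 - 1/3) = 7/(2/3) = 21/2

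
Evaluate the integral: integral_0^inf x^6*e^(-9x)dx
This is a Gamma integral. Substitute u=9x (du=9 dx):
integral_0^inf x^6*e^(-9x) dx=(1/9^7) integral_0^inf u^6*e^(-u) du
=Gamma(7)/9^7=6!/9^7=720/4782969

Answer: 80/531441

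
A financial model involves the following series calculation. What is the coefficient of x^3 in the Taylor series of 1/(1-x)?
1/(1-x) = Σ x^n for |x|<1
All coefficients are 1

Answer: 1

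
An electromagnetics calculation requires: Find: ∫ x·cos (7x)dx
By parts: u = x, dv = cos(7x) dx
du = dx, v = sin(7x)/7
= x·sin(7x)/7 + cos(7x)/7² + C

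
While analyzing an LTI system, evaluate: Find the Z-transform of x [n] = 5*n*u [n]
Z{n*u[n]} = z/(z-1)^2
By linearity: Z{5*n*u[n]} = 5z/(z-1)^2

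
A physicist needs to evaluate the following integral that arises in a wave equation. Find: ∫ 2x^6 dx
Using power rule: ∫ 2x^6 dx = 2/7 x^7+C = (2/7)x^7+C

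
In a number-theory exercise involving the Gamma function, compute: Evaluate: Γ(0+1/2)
Γ(1/2)=√π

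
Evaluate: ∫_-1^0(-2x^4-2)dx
Step 1: Find antiderivative F(x)=(-2/5)x^5 - 2x
Step 2: F(0) - F(-1)=0 - (12/5)=-12/5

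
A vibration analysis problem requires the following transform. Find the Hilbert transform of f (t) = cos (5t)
The Hilbert transform shifts each frequency component by -pi/2.
H{cos(wt)}=sin(wt)
With w=5: H{cos(5t)}=sin(5t)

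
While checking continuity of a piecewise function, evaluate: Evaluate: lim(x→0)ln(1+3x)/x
L'Hôpital (0/0): lim 3/(1+3x) / 1 = 3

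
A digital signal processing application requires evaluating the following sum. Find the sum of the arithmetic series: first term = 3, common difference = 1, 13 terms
Last term: a_n = 3+(13-1)·1 = 15
Sum = n(a_1+a_n)/2 = 13(3+15)/2 = 117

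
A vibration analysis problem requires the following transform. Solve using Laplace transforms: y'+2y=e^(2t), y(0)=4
Take L: sY - 4 + 2Y = 1/(s-2)
Y(s + 2) = 1/(s-2) + 4
Y = 1/((s-2)(s + 2)) + 4/(s + 2)
Partial fractions: 1/((s-2)(s + 2)) = (1/4)/(s-2) - (1/4)/(s + 2)
So Y = (1/4)/(s-2) + (15/4)/(s + 2)
Inverse Laplace transform (L^(-1){1/(s-2)} = e^(2t), L^(-1){1/(s + 2)} = e^(-2t)):

Answer: y(t) = (1/4)·e^(2t) + (15/4)·e^(-2t)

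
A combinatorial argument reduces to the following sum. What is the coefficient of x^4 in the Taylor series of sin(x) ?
sin(x) has only odd powers. Coefficient of x^4 = 0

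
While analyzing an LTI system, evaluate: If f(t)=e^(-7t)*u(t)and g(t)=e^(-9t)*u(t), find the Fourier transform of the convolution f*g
By the convolution theorem: F{f * g}=F(omega) * G(omega)
F(omega)=1/(7+j * omega), G(omega)=1/(9+j * omega)
F{f * g}=1/((7+j * omega)(9+j * omega))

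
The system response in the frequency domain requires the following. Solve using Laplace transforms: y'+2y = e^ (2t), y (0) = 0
Take L: sY - 0 + 2Y = 1/(s-2)
Y(s + 2) = 1/(s-2) + 0
Y = 1/((s-2)(s + 2)) + 0/(s + 2)
Partial fractions: 1/((s-2)(s + 2)) = (1/4)/(s-2) - (1/4)/(s + 2)
So Y = (1/4)/(s-2) - (1/4)/(s + 2)
Inverse Laplace transform (L^(-1){1/(s-2)} = e^(2t), L^(-1){1/(s + 2)} = e^(-2t)):

Answer: y(t) = (1/4)·e^(2t) - (1/4)·e^(-2t)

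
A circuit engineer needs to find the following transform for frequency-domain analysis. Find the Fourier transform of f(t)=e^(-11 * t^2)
The Fourier transform of a Gaussian e^(-a*t^2) is sqrt(pi/a)*e^(-omega^2/(4a)).
With a=11: F(omega)=sqrt(pi/11)*e^(-omega^2/44)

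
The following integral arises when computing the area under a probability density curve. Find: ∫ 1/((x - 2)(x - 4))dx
Partial fractions: 1/((x-2)(x-4))=A/(x-2) + B/(x-4)
A=-1/2, B=1/2
∫ [-1/2· 1/(x-2) + 1/2· 1/(x-4)] dx
=(1/2)[ln|x-4| - ln|x-2|] + C

Answer: (1/2)·ln|(x-4)/(x-2)| + C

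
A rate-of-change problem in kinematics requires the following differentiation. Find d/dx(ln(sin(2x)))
Chain rule: d/dx[ln(u)]=u'/u where u=sin(2x)
u'=2cos(2x)

Answer: (2cos(2x))/(sin(2x))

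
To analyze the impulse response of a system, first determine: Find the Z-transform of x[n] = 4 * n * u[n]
Z{n*u[n]} = z/(z-1)^2
By linearity: Z{4*n*u[n]} = 4z/(z-1)^2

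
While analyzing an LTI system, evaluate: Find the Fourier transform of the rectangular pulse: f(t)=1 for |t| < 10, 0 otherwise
F(omega)=integral from -10 to 10 of e^(-j*omega*t) dt
=2*sin(10*omega)/omega=20*sinc(10*omega/pi)

Answer: 2*sin(10*omega)/omega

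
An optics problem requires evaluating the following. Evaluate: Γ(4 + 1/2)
Γ(n + 1/2)=(2n)!√π/(4^n·n!)
=40320√π/(256·24)=(105/16)·√π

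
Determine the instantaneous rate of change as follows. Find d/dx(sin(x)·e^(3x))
Product rule: (fg)' = f'g + fg'
f = sin(x), f' = cos(x)
g = e^(3x), g' = 3·e^(3x)

Answer: cos(x)·e^(3x) + 3·sin(x)·e^(3x)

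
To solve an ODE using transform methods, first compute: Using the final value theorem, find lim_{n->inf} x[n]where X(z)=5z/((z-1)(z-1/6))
Final value theorem: lim x[n] = lim_{z->1} (z-1)*X(z)
(z-1)*X(z) = 5z/(z-1/6)
As z->1: 5/(1 - 1/6) = 5/(5/6) = 6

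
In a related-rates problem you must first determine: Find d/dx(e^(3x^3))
Chain rule: d/dx[e^u] = e^u · u' where u = 3x^3
u' = 9x^2

Answer: 9x^2·e^(3x^3)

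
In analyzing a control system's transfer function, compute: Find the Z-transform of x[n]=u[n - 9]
Using the time-shift property: Z{u[n-9]}=z^(-9) * z/(z-1)
=z^(-8)/(z-1)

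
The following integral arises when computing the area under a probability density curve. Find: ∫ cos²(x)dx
Using identity cos²(u) = (1 + cos(2u))/2:
∫ (1 + cos(2x))/2 dx = x/2 + sin(2x)/4 + C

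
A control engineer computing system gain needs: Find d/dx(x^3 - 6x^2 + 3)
Power rule: d/dx(ax^n) = n·a·x^(n-1)
Term by term: 3·x^2 - 12·x

Answer: 3x^2 - 12x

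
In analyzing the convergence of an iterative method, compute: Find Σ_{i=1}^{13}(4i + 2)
=4·Σ i + 2·13=4·91 + 26=390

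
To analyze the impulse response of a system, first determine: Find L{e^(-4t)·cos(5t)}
First shifting: L{e^(at)f(t)} = F(s-a)
L{cos(5t)} = s/(s² + 25)
Shift: (s + 4)/((s + 4)² + 25)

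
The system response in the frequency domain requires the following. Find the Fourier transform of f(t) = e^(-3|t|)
Using the standard pair: F{e^(-a|t|)} = 2a/(a^2+omega^2)
With a = 3: F(omega) = 6/(9+omega^2)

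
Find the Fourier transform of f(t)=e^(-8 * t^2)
The Fourier transform of a Gaussian e^(-a * t^2) is sqrt(pi/a) * e^(-omega^2/(4a)).
With a=8: F(omega)=sqrt(pi/8) * e^(-omega^2/32)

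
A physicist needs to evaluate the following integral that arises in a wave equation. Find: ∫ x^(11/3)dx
Power rule: ∫ x^(11/3) dx = x^(14/3)/(14/3) + C

Answer: (3/14)·x^(14/3) + C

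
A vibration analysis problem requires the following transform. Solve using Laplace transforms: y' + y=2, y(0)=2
Take L of both sides: sY(s) - 2 + Y(s) = 2/s
Y(s)(s + 1) = 2/s + 2
Y(s) = 2/(s(s + 1)) + 2/(s + 1)
Partial fractions: 2/(s(s + 1)) = 2/s - 2/(s + 1)
So Y(s) = 2/s
Inverse transform (L^(-1){1/s} = 1, L^(-1){1/(s + 1)} = e^(-t)):

Answer: y(t) = 2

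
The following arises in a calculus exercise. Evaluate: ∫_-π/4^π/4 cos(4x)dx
Antiderivative: sin(4x)/4
Evaluate at bounds: [sin(4·π/4)/4] - [sin(4·-π/4)/4]
= ((0) - (0))/4 = 0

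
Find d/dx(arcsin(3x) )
d/dx[arcsin(u)] = u'/√(1-u²), u = 3x, u' = 3

Answer: 3/√(1 - 9x²)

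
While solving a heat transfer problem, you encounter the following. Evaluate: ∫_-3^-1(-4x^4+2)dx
Step 1: Find antiderivative F(x)=(-4/5)x^5 + 2x
Step 2: F(-1) - F(-3)=-6/5 - (942/5)=-948/5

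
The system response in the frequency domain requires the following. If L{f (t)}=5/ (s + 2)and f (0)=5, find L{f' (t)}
L{f'(t)} = s·F(s) - f(0) = 5s/(s+2)-5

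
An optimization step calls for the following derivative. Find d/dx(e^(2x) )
Chain rule: d/dx[e^u]=e^u · u' where u=2x
u'=2

Answer: 2·e^(2x)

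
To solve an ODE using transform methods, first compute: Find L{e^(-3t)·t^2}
First shifting: L{e^(at)f(t)}=F(s-a)
L{t^2}=2/s^3
Shift s → s+3: 2/(s+3)^3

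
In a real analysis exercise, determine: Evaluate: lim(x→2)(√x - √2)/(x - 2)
Multiply by conjugate (√x + √2)/(√x + √2):
= (x - 2)/((x - 2)(√x + √2)) = 1/(√x + √2)
As x → 2: 1/(2√2)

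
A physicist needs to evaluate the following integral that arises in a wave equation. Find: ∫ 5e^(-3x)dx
Since d/dx[e^(-3x)]=-3e^(-3x), we get -5/3 e^(-3x)+C

Answer: (-5/3)e^(-3x)+C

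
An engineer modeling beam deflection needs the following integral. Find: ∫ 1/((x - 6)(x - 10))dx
Partial fractions: 1/((x-6)(x-10))=A/(x-6)+B/(x-10)
A=-1/4, B=1/4
∫ [-1/4· 1/(x-6)+1/4· 1/(x-10)] dx
=(1/4)[ln|x-10| - ln|x-6|]+C

Answer: (1/4)·ln|(x-10)/(x-6)|+C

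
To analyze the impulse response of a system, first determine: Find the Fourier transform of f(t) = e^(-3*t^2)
The Fourier transform of a Gaussian e^(-a*t^2) is sqrt(pi/a)*e^(-omega^2/(4a)).
With a=3: F(omega)=sqrt(pi/3)*e^(-omega^2/12)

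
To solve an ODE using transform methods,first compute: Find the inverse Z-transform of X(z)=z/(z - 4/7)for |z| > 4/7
Standard pair: z/(z-a) <-> a^n * u[n] for causal signals
With a = 4/7: x[n] = (4/7)^n * u[n]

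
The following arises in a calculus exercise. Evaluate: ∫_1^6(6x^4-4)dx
Step 1: Find antiderivative F(x) = (6/5)x^5-4x
Step 2: F(6) - F(1) = 46536/5 - (-14/5) = 9310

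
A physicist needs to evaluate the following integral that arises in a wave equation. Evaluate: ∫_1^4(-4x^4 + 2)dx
Step 1: Find antiderivative F(x) = (-4/5)x^5+2x
Step 2: F(4) - F(1) = -4056/5 - (6/5) = -4062/5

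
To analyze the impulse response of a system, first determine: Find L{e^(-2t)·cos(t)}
First shifting: L{e^(at)f(t)} = F(s-a)
L{cos(t)} = s/(s² + 1)
Shift: (s + 2)/((s + 2)² + 1)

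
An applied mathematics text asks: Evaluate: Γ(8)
Γ(n) = (n-1)! for positive integers
Γ(8) = 7! = 5040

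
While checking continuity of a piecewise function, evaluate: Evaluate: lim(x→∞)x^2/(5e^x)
Apply L'Hôpital 2 times (∞/∞ each time):
Eventually get 2!/(5e^x) → 0

Answer: 0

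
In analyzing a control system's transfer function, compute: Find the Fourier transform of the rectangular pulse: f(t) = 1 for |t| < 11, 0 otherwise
F(omega) = integral from -11 to 11 of e^(-j * omega * t) dt
= 2 * sin(11 * omega)/omega = 22 * sinc(11 * omega/pi)

Answer: 2 * sin(11 * omega)/omega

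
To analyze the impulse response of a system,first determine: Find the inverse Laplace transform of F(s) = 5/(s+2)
L^(-1){5/(s-a)}=c·e^(at)
Here a=-2, c=5

Answer: 5e^(-2t)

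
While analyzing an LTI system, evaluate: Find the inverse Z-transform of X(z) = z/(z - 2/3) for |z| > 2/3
Standard pair: z/(z-a) <-> a^n*u[n] for causal signals
With a=2/3: x[n]=(2/3)^n*u[n]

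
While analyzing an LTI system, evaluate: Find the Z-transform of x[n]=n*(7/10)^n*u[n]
Using the property Z{n*a^n*u[n]} = az/(z-a)^2
With a = 7/10: X(z) = (7/10)z/(z - 7/10)^2, |z| > 7/10

Answer: (7/10)z/(z - 7/10)^2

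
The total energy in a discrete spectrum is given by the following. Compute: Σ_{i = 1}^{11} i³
Using formula: Σ i^3 = [n(n+1)/2]² = [11·12/2]² = 4356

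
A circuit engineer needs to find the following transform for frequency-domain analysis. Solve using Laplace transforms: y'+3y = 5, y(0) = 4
Take L of both sides: sY(s)-4+3Y(s) = 5/s
Y(s)(s+3) = 5/s+4
Y(s) = 5/(s(s+3))+4/(s+3)
Partial fractions: 5/(s(s+3)) = (5/3)/s - (5/3)/(s+3)
So Y(s) = (5/3)/s+(7/3)/(s+3)
Inverse transform (L^(-1){1/s} = 1, L^(-1){1/(s+3)} = e^(-3t)):

Answer: y(t) = 5/3+(7/3)·e^(-3t)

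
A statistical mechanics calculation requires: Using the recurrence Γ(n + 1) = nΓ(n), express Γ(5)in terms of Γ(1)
Γ(5)=4Γ(4)=4·3Γ(3)=...=4!·Γ(1)=24·Γ(1)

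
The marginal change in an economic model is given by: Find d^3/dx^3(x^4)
Apply power rule 3 times:
d^1: 4x^3
d^2: 12x^2
d^3: 24x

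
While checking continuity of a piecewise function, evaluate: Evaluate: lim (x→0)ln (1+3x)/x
L'Hôpital (0/0): lim 3/(1 + 3x) / 1 = 3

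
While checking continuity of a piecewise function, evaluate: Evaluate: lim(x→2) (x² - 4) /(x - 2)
Factor: (x² - 4) = (x-2)(x+2)
Cancel (x-2): lim(x→2) (x+2) = 4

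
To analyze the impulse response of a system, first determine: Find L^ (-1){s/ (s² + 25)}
L^(-1){s/(s² + w²)}=cos(wt)
Here w=5

Answer: cos(5t)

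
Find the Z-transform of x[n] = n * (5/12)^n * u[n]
Using the property Z{n*a^n*u[n]}=az/(z-a)^2
With a=5/12: X(z)=(5/12)z/(z - 5/12)^2, |z| > 5/12

Answer: (5/12)z/(z - 5/12)^2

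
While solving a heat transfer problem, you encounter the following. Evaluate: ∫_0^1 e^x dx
Antiderivative: e^x
Evaluate: (e^1 - 1)

Answer: e^1 - 1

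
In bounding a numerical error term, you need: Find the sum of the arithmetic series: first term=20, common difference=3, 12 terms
Last term: a_n=20+(12-1)·3=53
Sum=n(a_1+a_n)/2=12(20+53)/2=438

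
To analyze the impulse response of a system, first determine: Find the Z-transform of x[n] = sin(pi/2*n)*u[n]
Z{sin(w0 * n) * u[n]} = z * sin(w0)/(z^2 - 2z * cos(w0) + 1)
With w0 = pi/2: X(z) = z * sin(pi/2)/(z^2 - 2z * cos(pi/2) + 1)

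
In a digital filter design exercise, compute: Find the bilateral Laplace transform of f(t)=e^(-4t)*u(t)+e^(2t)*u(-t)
For e^(-4t) * u(t): L=1/(s + 4), Re(s) > -4
For e^(2t) * u(-t): L=-1/(s-2), Re(s) < 2
Combined: F(s)=1/(s + 4) - 1/(s-2), -4 < Re(s) < 2

Answer: 1/(s + 4) - 1/(s-2), ROC: -4 < Re(s) < 2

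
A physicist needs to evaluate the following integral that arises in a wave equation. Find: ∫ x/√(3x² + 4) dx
Let u = 3x² + 4, du = 6x dx
∫ (1/6)·u^(-1/2) du = √u/3 + C

Answer: √(3x² + 4)/3 + C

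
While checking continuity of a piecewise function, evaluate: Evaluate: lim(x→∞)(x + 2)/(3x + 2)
Divide numerator and denominator by x:
lim (1 + 2/x)/(3 + 2/x) = 1/3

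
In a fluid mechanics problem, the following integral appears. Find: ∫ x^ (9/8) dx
Power rule: ∫ x^(9/8) dx = x^(17/8)/(17/8) + C

Answer: (8/17)·x^(17/8) + C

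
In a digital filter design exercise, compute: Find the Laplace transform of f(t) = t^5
L{t^n} = n!/s^(n + 1)
L{t^5} = 5!/s^6 = 120/s^6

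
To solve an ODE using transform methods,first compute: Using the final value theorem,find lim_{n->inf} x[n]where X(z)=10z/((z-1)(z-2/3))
Final value theorem: lim x[n] = lim_{z->1} (z-1) * X(z)
(z-1) * X(z) = 10z/(z-2/3)
As z->1: 10/(1-2/3) = 10/(1/3) = 30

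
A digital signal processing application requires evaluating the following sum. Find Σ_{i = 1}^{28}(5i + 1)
=5·Σ i + 1·28=5·406 + 28=2058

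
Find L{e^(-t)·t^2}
First shifting: L{e^(at)f(t)}=F(s-a)
L{t^2}=2/s^3
Shift s → s+1: 2/(s+1)^3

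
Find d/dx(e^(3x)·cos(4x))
Product rule: (fg)' = f'g + fg'
f = e^(3x), f' = 3·e^(3x)
g = cos(4x), g' = -4·sin(4x)

Answer: 3·e^(3x)·cos(4x) - 4·e^(3x)·sin(4x)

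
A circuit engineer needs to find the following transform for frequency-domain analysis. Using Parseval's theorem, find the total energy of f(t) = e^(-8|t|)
Parseval's theorem: E = integral |f(t)|^2 dt = (1/2pi) integral |F(omega)|^2 domega
E = integral_{-inf}^{inf} e^(-16|t|) dt = 2*integral_0^inf e^(-16t) dt = 2/(2*8) = 1/8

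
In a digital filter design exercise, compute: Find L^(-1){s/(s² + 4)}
L^(-1){s/(s²+w²)}=cos(wt)
Here w=2

Answer: cos(2t)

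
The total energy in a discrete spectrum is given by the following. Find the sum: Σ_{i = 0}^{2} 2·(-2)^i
Geometric series: S=a(1 - r^n)/(1 - r)
a=2, r=-2, n=3
S=2(1+8)/3=6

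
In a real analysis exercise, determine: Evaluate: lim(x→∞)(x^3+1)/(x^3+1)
Divide numerator and denominator by x^3:
lim (1+1/x^3)/(1+1/x^3) = 1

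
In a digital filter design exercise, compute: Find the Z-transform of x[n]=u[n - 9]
Using the time-shift property: Z{u[n-9]}=z^(-9)*z/(z-1)
=z^(-8)/(z-1)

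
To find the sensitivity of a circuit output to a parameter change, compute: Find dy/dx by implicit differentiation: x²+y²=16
Differentiate both sides: 2x+2y·(dy/dx) = 0
Solve: dy/dx = -2x/(2y) = -x/y

Answer: dy/dx = -x/y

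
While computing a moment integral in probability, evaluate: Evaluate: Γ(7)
Γ(n)=(n-1)! for positive integers
Γ(7)=6!=720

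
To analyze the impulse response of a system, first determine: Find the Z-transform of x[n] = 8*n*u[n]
Z{n * u[n]} = z/(z-1)^2
By linearity: Z{8 * n * u[n]} = 8z/(z-1)^2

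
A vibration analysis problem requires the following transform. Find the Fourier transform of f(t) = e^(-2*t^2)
The Fourier transform of a Gaussian e^(-a*t^2) is sqrt(pi/a)*e^(-omega^2/(4a)).
With a=2: F(omega)=sqrt(pi/2)*e^(-omega^2/8)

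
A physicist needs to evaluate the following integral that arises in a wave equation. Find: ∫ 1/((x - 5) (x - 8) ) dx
Partial fractions: 1/((x-5)(x-8))=A/(x-5) + B/(x-8)
A=-1/3, B=1/3
∫ [-1/3· 1/(x-5) + 1/3· 1/(x-8)] dx
=(1/3)[ln|x-8| - ln|x-5|] + C

Answer: (1/3)·ln|(x-8)/(x-5)| + C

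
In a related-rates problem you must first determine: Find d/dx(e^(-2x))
Chain rule: d/dx[e^u] = e^u · u' where u = -2x
u' = -2

Answer: -2·e^(-2x)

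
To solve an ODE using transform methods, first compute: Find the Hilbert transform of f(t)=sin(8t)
The Hilbert transform shifts each frequency component by -pi/2.
H{sin(wt)} = -cos(wt)
With w = 8: H{sin(8t)} = -cos(8t)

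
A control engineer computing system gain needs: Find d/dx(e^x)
Chain rule: d/dx[e^u] = e^u · u' where u = x
u' = 1

Answer: 1·e^x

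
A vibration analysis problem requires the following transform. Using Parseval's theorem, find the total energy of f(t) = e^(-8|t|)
Parseval's theorem: E=integral |f(t)|^2 dt=(1/2pi) integral |F(omega)|^2 domega
E=integral_{-inf}^{inf} e^(-16|t|) dt=2 * integral_0^inf e^(-16t) dt=2/(2 * 8)=1/8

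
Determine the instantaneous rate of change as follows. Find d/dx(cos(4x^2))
Chain rule: d/dx[cos(u)]=-sin(u)·u' where u=4x^2
u'=8x

Answer: -8x·sin(4x^2)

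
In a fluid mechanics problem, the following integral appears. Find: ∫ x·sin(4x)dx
By parts: u=x, dv=sin(4x) dx
du=dx, v=-cos(4x)/4
=-x·cos(4x)/4+sin(4x)/4²+C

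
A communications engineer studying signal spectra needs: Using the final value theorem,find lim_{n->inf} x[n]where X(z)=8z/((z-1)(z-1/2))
Final value theorem: lim x[n] = lim_{z->1} (z-1) * X(z)
(z-1) * X(z) = 8z/(z-1/2)
As z->1: 8/(1-1/2) = 8/(1/2) = 16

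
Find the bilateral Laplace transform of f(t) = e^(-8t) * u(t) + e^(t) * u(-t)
For e^(-8t)*u(t): L=1/(s+8), Re(s) > -8
For e^(t)*u(-t): L=-1/(s-1), Re(s) < 1
Combined: F(s)=1/(s+8)-1/(s-1), -8 < Re(s) < 1

Answer: 1/(s+8)-1/(s-1), ROC: -8 < Re(s) < 1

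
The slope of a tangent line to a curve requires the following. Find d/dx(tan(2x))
Chain rule: d/dx[tan(u)] = sec²(u)·u' where u = 2x
u' = 2

Answer: 2·sec²(2x)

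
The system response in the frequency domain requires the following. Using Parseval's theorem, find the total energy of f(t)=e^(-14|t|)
Parseval's theorem: E=integral |f(t)|^2 dt=(1/2pi) integral |F(omega)|^2 domega
E=integral_{-inf}^{inf} e^(-28|t|) dt=2 * integral_0^inf e^(-28t) dt=2/(2 * 14)=1/14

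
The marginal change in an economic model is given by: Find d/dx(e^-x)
Chain rule: d/dx[e^u]=e^u · u' where u=-x
u'=-1

Answer: -1·e^-x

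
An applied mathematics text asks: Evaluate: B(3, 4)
B(x,y)=Γ(x)Γ(y)/Γ(x + y)=(x-1)!(y-1)!/(x + y-1)!
B(3,4)=2!·3!/6!=1/60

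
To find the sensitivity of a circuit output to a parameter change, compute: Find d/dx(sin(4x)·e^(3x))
Product rule: (fg)'=f'g+fg'
f=sin(4x), f'=4·cos(4x)
g=e^(3x), g'=3·e^(3x)

Answer: 4·cos(4x)·e^(3x)+3·sin(4x)·e^(3x)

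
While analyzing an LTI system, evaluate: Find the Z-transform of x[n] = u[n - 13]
Using the time-shift property: Z{u[n-13]} = z^(-13) * z/(z-1)
= z^(-12)/(z-1)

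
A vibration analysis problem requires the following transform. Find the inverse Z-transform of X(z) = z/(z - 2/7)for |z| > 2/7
Standard pair: z/(z-a) <-> a^n * u[n] for causal signals
With a=2/7: x[n]=(2/7)^n * u[n]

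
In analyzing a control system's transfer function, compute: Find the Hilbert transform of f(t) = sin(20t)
The Hilbert transform shifts each frequency component by -pi/2.
H{sin(wt)} = -cos(wt)
With w = 20: H{sin(20t)} = -cos(20t)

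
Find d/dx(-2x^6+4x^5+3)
Power rule: d/dx(ax^n) = n·a·x^(n-1)
Term by term: -12·x^5 + 20·x^4

Answer: -12x^5 + 20x^4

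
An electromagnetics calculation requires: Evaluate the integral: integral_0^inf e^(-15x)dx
integral_0^inf e^(-15x) dx = [-1/15*e^(-15x)]_0^inf
= 0 - (-1/15) = 1/15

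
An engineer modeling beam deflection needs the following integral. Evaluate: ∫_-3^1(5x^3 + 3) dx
Step 1: Find antiderivative F(x)=(5/4)x^4+3x
Step 2: F(1) - F(-3)=17/4 - (369/4)=-88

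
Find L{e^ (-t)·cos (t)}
First shifting: L{e^(at)f(t)} = F(s-a)
L{cos(t)} = s/(s²+1)
Shift: (s+1)/((s+1)²+1)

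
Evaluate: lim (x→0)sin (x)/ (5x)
L'Hôpital (0/0): lim cos(x)/5=1/5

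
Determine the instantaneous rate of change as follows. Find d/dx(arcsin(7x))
d/dx[arcsin(u)]=u'/√(1-u²), u=7x, u'=7

Answer: 7/√(1-49x²)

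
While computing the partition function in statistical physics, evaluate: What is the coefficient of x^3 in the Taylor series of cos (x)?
cos(x) has only even powers. Coefficient of x^3=0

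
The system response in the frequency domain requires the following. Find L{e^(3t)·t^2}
First shifting: L{e^(at)f(t)} = F(s-a)
L{t^2} = 2/s^3
Shift s → s-3: 2/(s-3)^3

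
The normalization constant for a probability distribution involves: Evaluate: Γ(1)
Γ(n)=(n-1)! for positive integers
Γ(1)=0!=1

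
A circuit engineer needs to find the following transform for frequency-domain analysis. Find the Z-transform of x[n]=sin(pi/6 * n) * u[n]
Z{sin(w0 * n) * u[n]} = z * sin(w0)/(z^2 - 2z * cos(w0) + 1)
With w0 = pi/6: X(z) = z * sin(pi/6)/(z^2 - 2z * cos(pi/6) + 1)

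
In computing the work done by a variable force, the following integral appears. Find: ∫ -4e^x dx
Since d/dx[e^x]=+ e^x, we get -4e^x + C

Answer: -4e^x + C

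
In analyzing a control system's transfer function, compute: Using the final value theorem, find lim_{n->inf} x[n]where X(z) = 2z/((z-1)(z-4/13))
Final value theorem: lim x[n] = lim_{z->1} (z-1)*X(z)
(z-1)*X(z) = 2z/(z-4/13)
As z->1: 2/(1 - 4/13) = 2/(9/13) = 26/9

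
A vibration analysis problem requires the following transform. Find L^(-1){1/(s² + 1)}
L^(-1){w/(s²+w²)}=sin(wt)
Here w=1

Answer: sin(t)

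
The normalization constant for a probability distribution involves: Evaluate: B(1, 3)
B(x,y) = Γ(x)Γ(y)/Γ(x+y) = (x-1)!(y-1)!/(x+y-1)!
B(1,3) = 0!·2!/3! = 1/3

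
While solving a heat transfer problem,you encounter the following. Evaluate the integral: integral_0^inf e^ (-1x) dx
integral_0^inf e^(-1x) dx = [-1/1*e^(-1x)]_0^inf
= 0 - (-1/1) = 1/1

Answer: 1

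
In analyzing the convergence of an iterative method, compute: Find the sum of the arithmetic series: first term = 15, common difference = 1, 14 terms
Last term: a_n = 15 + (14 - 1)·1 = 28
Sum = n(a_1 + a_n)/2 = 14(15 + 28)/2 = 301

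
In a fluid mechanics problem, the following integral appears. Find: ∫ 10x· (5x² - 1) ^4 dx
Let u = 5x² - 1, du = 10x dx
∫ u^4 du = u^5/5+C

Answer: (5x² - 1)^5/5+C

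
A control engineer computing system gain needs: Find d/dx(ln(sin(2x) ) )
Chain rule: d/dx[ln(u)] = u'/u where u = sin(2x)
u' = 2cos(2x)

Answer: (2cos(2x))/(sin(2x))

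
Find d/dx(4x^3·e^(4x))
Product rule: (fg)'=f'g + fg'
f=4x^3, f'=12x^2
g=e^(4x), g'=4·e^(4x)

Answer: 12x^2·e^(4x) + 16x^3·e^(4x)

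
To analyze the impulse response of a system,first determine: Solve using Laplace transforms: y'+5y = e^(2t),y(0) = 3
Take L: sY - 3 + 5Y=1/(s-2)
Y(s + 5)=1/(s-2) + 3
Y=1/((s-2)(s + 5)) + 3/(s + 5)
Partial fractions: 1/((s-2)(s + 5))=(1/7)/(s-2) - (1/7)/(s + 5)
So Y=(1/7)/(s-2) + (20/7)/(s + 5)
Inverse Laplace transform (L^(-1){1/(s-2)}=e^(2t), L^(-1){1/(s + 5)}=e^(-5t)):

Answer: y(t)=(1/7)·e^(2t) + (20/7)·e^(-5t)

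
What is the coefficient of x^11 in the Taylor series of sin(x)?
sin(x)=Σ (-1)^k x^(2k+1)/(2k+1)!
For x^11: (-1)^5/11!=-1/39916800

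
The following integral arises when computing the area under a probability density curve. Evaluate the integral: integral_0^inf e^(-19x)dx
integral_0^inf e^(-19x) dx = [-1/19 * e^(-19x)]_0^inf
= 0 - (-1/19) = 1/19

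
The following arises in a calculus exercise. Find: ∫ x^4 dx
Using power rule: ∫ x^4 dx = 1/5 x^5 + C = (1/5)x^5 + C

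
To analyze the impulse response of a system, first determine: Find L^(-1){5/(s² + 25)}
L^(-1){w/(s² + w²)}=sin(wt)
Here w=5

Answer: sin(5t)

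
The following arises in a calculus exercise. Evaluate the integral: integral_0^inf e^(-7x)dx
integral_0^inf e^(-7x) dx=[-1/7*e^(-7x)]_0^inf
=0 - (-1/7)=1/7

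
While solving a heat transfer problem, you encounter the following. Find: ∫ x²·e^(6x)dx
Integration by parts twice:
First: u=x², dv=e^(6x) dx => x²e^(6x)/6 - (2/6)∫ xe^(6x) dx
Second (∫ xe^(6x) dx): xe^(6x)/6 - e^(6x)/36
Combining: e^(6x)(x²/6-2x/36+2/216)+C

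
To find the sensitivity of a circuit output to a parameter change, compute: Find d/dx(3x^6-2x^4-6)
Power rule: d/dx(ax^n) = n·a·x^(n-1)
Term by term: 18·x^5-8·x^3

Answer: 18x^5-8x^3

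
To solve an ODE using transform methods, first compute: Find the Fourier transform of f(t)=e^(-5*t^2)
The Fourier transform of a Gaussian e^(-a*t^2) is sqrt(pi/a)*e^(-omega^2/(4a)).
With a = 5: F(omega) = sqrt(pi/5)*e^(-omega^2/20)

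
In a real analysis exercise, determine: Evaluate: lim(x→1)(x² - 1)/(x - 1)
Factor: (x² - 1) = (x-1)(x + 1)
Cancel (x-1): lim(x→1) (x + 1) = 2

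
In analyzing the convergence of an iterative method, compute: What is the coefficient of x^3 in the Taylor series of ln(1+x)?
ln(1+x) = Σ (-1)^(n+1) x^n/n
Coefficient of x^3 = (-1)^4/3 = 1/3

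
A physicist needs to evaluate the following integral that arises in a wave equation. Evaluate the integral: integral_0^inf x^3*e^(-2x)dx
This is a Gamma integral. Substitute u=2x (du=2 dx):
integral_0^inf x^3 * e^(-2x) dx=(1/2^4) integral_0^inf u^3 * e^(-u) du
=Gamma(4)/2^4=3!/2^4=6/16

Answer: 3/8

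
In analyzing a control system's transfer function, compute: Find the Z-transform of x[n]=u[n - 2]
Using the time-shift property: Z{u[n-2]} = z^(-2)*z/(z-1)
= z^(-1)/(z-1)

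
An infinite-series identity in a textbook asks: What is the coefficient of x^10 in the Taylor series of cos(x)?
cos(x)=Σ (-1)^k x^(2k)/(2k)!
For x^10: (-1)^5/10!=-1/3628800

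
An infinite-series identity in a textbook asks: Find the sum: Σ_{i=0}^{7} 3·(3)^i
Geometric series: S = a(1 - r^n)/(1 - r)
a = 3, r = 3, n = 8
S = 3(1-6561)/-2 = 9840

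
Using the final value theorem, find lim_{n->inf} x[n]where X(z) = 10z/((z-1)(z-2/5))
Final value theorem: lim x[n] = lim_{z->1} (z-1)*X(z)
(z-1)*X(z) = 10z/(z-2/5)
As z->1: 10/(1 - 2/5) = 10/(3/5) = 50/3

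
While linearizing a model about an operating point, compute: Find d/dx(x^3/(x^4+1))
Quotient rule: (f/g)'=(f'g - fg')/g²
f=x^3, f'=3x^2
g=x^4 + 1, g'=4x^3

Answer: (3x^2·(x^4 + 1) - 4x^6)/(x^4 + 1)²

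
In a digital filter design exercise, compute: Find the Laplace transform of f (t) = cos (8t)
L{cos(wt)}=s/(s²+w²)
L{cos(8t)}=s/(s²+64)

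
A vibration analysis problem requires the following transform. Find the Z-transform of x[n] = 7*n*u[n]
Z{n * u[n]}=z/(z-1)^2
By linearity: Z{7 * n * u[n]}=7z/(z-1)^2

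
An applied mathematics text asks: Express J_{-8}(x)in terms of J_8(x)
For integer n: J_{-n}(x) = (-1)^n J_n(x)
With n = 8: J_{-8}(x) = (-1)^8 J_8(x) = J_8(x)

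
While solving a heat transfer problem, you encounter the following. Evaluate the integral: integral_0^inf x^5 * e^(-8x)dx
This is a Gamma integral. Substitute u = 8x (du = 8 dx):
integral_0^inf x^5*e^(-8x) dx = (1/8^6) integral_0^inf u^5*e^(-u) du
= Gamma(6)/8^6 = 5!/8^6 = 120/262144

Answer: 15/32768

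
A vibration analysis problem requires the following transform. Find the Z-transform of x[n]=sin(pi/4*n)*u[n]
Z{sin(w0*n)*u[n]} = z*sin(w0)/(z^2 - 2z*cos(w0) + 1)
With w0 = pi/4: X(z) = z*sin(pi/4)/(z^2 - 2z*cos(pi/4) + 1)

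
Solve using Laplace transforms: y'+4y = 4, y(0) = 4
Take L of both sides: sY(s)-4+4Y(s) = 4/s
Y(s)(s+4) = 4/s+4
Y(s) = 4/(s(s+4))+4/(s+4)
Partial fractions: 4/(s(s+4)) = 1/s - 1/(s+4)
So Y(s) = 1/s+3/(s+4)
Inverse transform (L^(-1){1/s} = 1, L^(-1){1/(s+4)} = e^(-4t)):

Answer: y(t) = 1+3·e^(-4t)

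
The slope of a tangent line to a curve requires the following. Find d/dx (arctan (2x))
d/dx[arctan(u)]=u'/(1 + u²), u=2x, u'=2

Answer: 2/(1 + 4x²)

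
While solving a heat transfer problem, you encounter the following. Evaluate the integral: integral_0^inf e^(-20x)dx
integral_0^inf e^(-20x) dx=[-1/20 * e^(-20x)]_0^inf
=0 - (-1/20)=1/20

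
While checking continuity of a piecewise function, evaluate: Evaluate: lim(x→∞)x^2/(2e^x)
Apply L'Hôpital 2 times (∞/∞ each time):
Eventually get 2!/(2e^x) → 0

Answer: 0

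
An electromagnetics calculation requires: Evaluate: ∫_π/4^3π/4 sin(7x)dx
Antiderivative: -cos(7x)/7
Evaluate at bounds: [-cos(7·3π/4)/7] - [-cos(7·π/4)/7]
=(-(-√2/2)+(√2/2))/7=√2/7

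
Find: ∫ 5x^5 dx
Using power rule: ∫ 5x^5 dx=5/6 x^6 + C=(5/6)x^6 + C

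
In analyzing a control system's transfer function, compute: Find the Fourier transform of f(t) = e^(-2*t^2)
The Fourier transform of a Gaussian e^(-a*t^2) is sqrt(pi/a)*e^(-omega^2/(4a)).
With a=2: F(omega)=sqrt(pi/2)*e^(-omega^2/8)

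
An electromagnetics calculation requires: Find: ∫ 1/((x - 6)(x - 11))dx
Partial fractions: 1/((x-6)(x-11)) = A/(x-6)+B/(x-11)
A = -1/5, B = 1/5
∫ [-1/5· 1/(x-6)+1/5· 1/(x-11)] dx
= (1/5)[ln|x-11| - ln|x-6|]+C

Answer: (1/5)·ln|(x-11)/(x-6)|+C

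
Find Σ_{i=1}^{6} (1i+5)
= 1·Σ i+5·6 = 1·21+30 = 51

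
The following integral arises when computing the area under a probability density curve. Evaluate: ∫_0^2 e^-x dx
Antiderivative: -e^-x
Evaluate: -(e^-2 - 1)

Answer: (e^-2 - 1)/(-1)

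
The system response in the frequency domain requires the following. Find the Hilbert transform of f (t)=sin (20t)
The Hilbert transform shifts each frequency component by -pi/2.
H{sin(wt)} = -cos(wt)
With w = 20: H{sin(20t)} = -cos(20t)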